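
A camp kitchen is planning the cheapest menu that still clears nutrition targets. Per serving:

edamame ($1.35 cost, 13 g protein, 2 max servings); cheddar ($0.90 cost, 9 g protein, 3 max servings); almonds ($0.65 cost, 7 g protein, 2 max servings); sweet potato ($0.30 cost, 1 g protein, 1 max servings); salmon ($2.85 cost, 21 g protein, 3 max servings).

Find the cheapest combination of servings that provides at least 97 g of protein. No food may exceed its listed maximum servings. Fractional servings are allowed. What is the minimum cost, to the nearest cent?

$10.77

Cost per g of protein: almonds $0.0929, cheddar $0.1000, edamame $0.1038, salmon $0.1357, sweet potato $0.3000.
Take 2 servings of almonds: +14.0 g protein for $1.30 (total $1.30, still need 83.0 g).
Take 3 servings of cheddar: +27.0 g protein for $2.70 (total $4.00, still need 56.0 g).
Take 2 servings of edamame: +26.0 g protein for $2.70 (total $6.70, still need 30.0 g).
Take 1.429 servings of salmon: +30.0 g protein for $4.07 (total $10.77, still need 0.0 g).
Greedy by cheapest-per-g is optimal for a single linear constraint, so the minimum cost is $10.77.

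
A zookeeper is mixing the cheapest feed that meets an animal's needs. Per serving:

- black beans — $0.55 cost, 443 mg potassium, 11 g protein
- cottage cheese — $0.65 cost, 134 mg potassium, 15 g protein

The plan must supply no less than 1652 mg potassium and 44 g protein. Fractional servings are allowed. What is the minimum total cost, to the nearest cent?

$2.17

An LP optimum is at a vertex; with two nutrient constraints at most two foods are used. Check each candidate.
black beans only: max(1652/443, 44/11) = 4 servings → $2.20.
cottage cheese only: max(1652/134, 44/15) = 12.33 servings → $8.01.
black beans + cottage cheese with both tight: 3.652 servings and 0.2553 servings → $2.17.
Cheapest feasible corner: $2.17.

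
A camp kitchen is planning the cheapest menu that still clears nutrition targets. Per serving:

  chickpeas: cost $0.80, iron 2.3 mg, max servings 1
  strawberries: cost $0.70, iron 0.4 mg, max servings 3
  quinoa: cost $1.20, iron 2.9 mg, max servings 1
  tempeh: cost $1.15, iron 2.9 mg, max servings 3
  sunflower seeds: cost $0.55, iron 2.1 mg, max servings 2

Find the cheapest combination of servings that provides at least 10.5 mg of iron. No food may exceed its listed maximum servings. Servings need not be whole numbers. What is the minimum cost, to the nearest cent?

Cost per mg of iron: sunflower seeds $0.2619, chickpeas $0.3478, tempeh $0.3966, quinoa $0.4138, strawberries $1.7500.
Take 2 servings of sunflower seeds: +4.2 mg iron for $1.10 (total $1.10, still need 6.3 mg).
Take 1 serving of chickpeas: +2.3 mg iron for $0.80 (total $1.90, still need 4.0 mg).
Take 1.379 servings of tempeh: +4.0 mg iron for $1.59 (total $3.49, still need 0.0 mg).
Filling from the cheapest source first is optimal under one linear minimum: $3.49.

$3.49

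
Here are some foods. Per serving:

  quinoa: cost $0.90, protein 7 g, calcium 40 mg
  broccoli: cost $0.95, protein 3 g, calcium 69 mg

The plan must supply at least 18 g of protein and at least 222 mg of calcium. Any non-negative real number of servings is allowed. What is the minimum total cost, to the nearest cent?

$3.61

The cheapest plan sits at a corner of the feasible region — with two constraints it uses at most two foods.
quinoa only: max(18/7, 222/40) = 5.55 servings → $5.00.
broccoli only: max(18/3, 222/69) = 6 servings → $5.70.
quinoa + broccoli with both tight: 1.587 servings and 2.298 servings → $3.61.
Cheapest feasible corner: $3.61.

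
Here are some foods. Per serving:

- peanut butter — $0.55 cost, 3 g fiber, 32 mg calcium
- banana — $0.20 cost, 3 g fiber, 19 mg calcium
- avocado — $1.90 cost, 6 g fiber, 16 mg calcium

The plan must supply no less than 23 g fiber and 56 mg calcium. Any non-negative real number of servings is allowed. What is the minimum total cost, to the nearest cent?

Compare the cost at each extreme point of the feasible region.
peanut butter only: max(23/3, 56/32) = 7.667 servings → $4.22.
banana only: max(23/3, 56/19) = 7.667 servings → $1.53.
avocado only: max(23/6, 56/16) = 3.833 servings → $7.28.
peanut butter + banana with both targets exact would need a negative amount; discard.
peanut butter + avocado with both targets exact would need a negative amount; discard.
banana + avocado: intersection lies outside the first quadrant.
So the least-cost plan costs $1.53.

$1.53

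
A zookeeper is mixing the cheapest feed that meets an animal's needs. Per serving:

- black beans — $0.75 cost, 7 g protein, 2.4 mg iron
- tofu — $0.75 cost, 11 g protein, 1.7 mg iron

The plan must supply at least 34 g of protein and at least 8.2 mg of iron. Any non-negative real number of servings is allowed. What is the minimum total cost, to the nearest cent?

Check every corner: each single food scaled to meet both minima, and each pair solved so both constraints bind.
black beans only: max(34/7, 8.2/2.4) = 4.857 servings → $3.64.
tofu only: max(34/11, 8.2/1.7) = 4.824 servings → $3.62.
black beans + tofu with both tight: 2.234 servings and 1.669 servings → $2.93.
So the least-cost plan costs $2.93.

$2.93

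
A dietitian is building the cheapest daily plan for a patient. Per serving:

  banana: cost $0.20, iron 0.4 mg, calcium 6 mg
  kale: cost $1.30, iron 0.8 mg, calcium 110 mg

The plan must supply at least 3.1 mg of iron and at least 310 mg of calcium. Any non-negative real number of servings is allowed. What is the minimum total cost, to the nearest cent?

banana only: max(3.1/0.4, 310/6) = 51.67 servings → $10.33.
kale only: max(3.1/0.8, 310/110) = 3.875 servings → $5.04.
banana + kale with both tight: 2.372 servings and 2.689 servings → $3.97.
The minimum over all feasible corners is $3.97.

$3.97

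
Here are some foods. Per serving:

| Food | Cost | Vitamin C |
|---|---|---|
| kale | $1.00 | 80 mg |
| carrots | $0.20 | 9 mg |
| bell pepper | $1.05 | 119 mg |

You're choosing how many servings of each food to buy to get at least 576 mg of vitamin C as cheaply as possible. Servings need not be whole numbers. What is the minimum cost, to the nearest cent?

$5.08

Cost per mg of vitamin C: bell pepper $0.0088, kale $0.0125, carrots $0.0222.
With no serving limits, use only bell pepper: 576 mg / 119 mg = 4.84 servings × $1.05 = $5.08.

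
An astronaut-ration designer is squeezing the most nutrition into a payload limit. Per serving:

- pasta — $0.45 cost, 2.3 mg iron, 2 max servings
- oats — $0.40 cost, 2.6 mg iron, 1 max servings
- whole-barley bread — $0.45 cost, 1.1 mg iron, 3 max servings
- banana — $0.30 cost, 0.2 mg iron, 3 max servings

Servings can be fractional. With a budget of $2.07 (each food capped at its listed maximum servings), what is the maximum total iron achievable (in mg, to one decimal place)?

Iron per dollar: oats 6.5, pasta 5.111, whole-barley bread 2.444, banana 0.6667.
Take 1 serving of oats: spends $0.40, +2.6 mg iron (running total 2.6 mg).
Take 2 servings of pasta: spends $0.90, +4.6 mg iron (running total 7.2 mg).
Take 1.711 servings of whole-barley bread: spends $0.77, +1.9 mg iron (running total 9.1 mg).
Filling greedily by iron-per-dollar is optimal for one linear limit, giving 9.1 mg.

9.1 mg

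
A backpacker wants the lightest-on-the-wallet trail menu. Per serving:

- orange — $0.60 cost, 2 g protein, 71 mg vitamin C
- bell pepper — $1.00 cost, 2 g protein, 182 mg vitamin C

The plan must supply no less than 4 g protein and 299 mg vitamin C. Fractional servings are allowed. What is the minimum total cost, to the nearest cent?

Check every corner: each single food scaled to meet both minima, and each pair solved so both constraints bind.
orange only: max(4/2, 299/71) = 4.211 servings → $2.53.
bell pepper only: max(4/2, 299/182) = 2 servings → $2.00.
orange + bell pepper with both tight: 0.5856 servings and 1.414 servings → $1.77.
So the least-cost plan costs $1.77.

$1.77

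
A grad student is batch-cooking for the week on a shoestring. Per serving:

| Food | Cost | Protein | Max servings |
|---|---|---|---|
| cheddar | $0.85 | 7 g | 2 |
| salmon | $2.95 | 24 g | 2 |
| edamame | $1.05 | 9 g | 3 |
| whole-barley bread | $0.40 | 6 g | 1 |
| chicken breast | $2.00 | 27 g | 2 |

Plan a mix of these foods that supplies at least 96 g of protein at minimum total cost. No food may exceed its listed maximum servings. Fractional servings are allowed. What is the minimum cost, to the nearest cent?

$8.64

Cost per g of protein: whole-barley bread $0.0667, chicken breast $0.0741, edamame $0.1167, cheddar $0.1214, salmon $0.1229.
Take 1 serving of whole-barley bread: +6.0 g protein for $0.40 (total $0.40, still need 90.0 g).
Take 2 servings of chicken breast: +54.0 g protein for $4.00 (total $4.40, still need 36.0 g).
Take 3 servings of edamame: +27.0 g protein for $3.15 (total $7.55, still need 9.0 g).
Take 1.286 servings of cheddar: +9.0 g protein for $1.09 (total $8.64, still need 0.0 g).
Greedy by cheapest-per-g is optimal for a single linear constraint, so the minimum cost is $8.64.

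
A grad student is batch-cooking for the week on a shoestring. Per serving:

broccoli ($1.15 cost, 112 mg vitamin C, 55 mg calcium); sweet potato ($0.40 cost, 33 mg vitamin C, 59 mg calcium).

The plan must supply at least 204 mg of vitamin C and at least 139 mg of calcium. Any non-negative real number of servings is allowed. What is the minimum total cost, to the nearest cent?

$2.15

At the optimum either one food covers both requirements or two foods hit both targets exactly; no other combination can be cheaper.
broccoli only: max(204/112, 139/55) = 2.527 servings → $2.91.
sweet potato only: max(204/33, 139/59) = 6.182 servings → $2.47.
broccoli + sweet potato with both tight: 1.554 servings and 0.9072 servings → $2.15.
The minimum over all feasible corners is $2.15.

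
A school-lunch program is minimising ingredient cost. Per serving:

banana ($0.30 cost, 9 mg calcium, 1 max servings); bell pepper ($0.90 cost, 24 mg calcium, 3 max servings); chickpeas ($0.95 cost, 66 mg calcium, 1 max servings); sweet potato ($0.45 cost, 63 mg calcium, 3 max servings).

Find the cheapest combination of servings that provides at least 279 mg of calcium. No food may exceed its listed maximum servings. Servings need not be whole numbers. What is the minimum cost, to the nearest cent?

$3.16

Cost per mg of calcium: sweet potato $0.0071, chickpeas $0.0144, banana $0.0333, bell pepper $0.0375.
Take 3 servings of sweet potato: +189.0 mg calcium for $1.35 (total $1.35, still need 90.0 mg).
Take 1 serving of chickpeas: +66.0 mg calcium for $0.95 (total $2.30, still need 24.0 mg).
Take 1 serving of banana: +9.0 mg calcium for $0.30 (total $2.60, still need 15.0 mg).
Take 0.625 servings of bell pepper: +15.0 mg calcium for $0.56 (total $3.16, still need 0.0 mg).
Filling from the cheapest source first is optimal under one linear minimum: $3.16.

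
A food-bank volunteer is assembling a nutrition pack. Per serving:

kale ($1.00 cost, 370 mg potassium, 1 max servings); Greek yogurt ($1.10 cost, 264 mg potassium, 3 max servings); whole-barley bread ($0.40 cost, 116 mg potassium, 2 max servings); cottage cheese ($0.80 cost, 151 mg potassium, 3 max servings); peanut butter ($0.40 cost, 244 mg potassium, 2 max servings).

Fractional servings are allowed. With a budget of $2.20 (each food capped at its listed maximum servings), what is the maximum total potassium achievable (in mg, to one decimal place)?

974.0 mg

Potassium per dollar: peanut butter 610, kale 370, whole-barley bread 290, Greek yogurt 240, cottage cheese 188.8.
Take 2 servings of peanut butter: spends $0.80, +488.0 mg potassium (running total 488.0 mg).
Take 1 serving of kale: spends $1.00, +370.0 mg potassium (running total 858.0 mg).
Take 1 serving of whole-barley bread: spends $0.40, +116.0 mg potassium (running total 974.0 mg).
Greedy by best ratio exhausts the cost allowance optimally: 974.0 mg.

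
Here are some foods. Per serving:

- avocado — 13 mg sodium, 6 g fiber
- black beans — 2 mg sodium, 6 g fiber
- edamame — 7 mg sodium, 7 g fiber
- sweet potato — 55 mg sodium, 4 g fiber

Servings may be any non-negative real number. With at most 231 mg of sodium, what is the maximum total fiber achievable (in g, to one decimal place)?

693.0 g

Fiber per mg sodium: black beans 3, edamame 1, avocado 0.4615, sweet potato 0.07273.
With no serving limits, spend the whole sodium allowance on black beans: 231 mg / 2 mg × 6 g = 693.0 g.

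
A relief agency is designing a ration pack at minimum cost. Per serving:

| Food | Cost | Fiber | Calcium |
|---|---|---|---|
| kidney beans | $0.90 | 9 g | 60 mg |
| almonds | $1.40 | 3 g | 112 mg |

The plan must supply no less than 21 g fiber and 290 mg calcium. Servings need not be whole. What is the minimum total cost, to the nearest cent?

$3.89

Two binding constraints pin down two serving amounts, so the optimal mix uses at most two foods. The candidates are each food alone (scaled to the tighter of fiber/calcium) and each pair with both constraints tight.
kidney beans only: max(21/9, 290/60) = 4.833 servings → $4.35.
almonds only: max(21/3, 290/112) = 7 servings → $9.80.
kidney beans + almonds with both tight: 1.79 servings and 1.63 servings → $3.89.
Cheapest feasible corner: $3.89.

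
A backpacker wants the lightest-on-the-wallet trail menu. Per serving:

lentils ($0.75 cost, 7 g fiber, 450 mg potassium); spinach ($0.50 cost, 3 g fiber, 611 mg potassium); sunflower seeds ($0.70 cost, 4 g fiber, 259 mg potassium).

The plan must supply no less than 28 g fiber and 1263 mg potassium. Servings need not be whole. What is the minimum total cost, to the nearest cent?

With two linear requirements the optimum uses one or two foods; enumerate the corners.
lentils only: max(28/7, 1263/450) = 4 servings → $3.00.
spinach only: max(28/3, 1263/611) = 9.333 servings → $4.67.
sunflower seeds only: max(28/4, 1263/259) = 7 servings → $4.90.
lentils + spinach: the both-tight solution has a negative serving — not a feasible corner.
lentils + sunflower seeds: the both-tight solution has a negative serving — not a feasible corner.
spinach + sunflower seeds: the both-tight solution has a negative serving — not a feasible corner.
Cheapest feasible corner: $3.00.

$3.00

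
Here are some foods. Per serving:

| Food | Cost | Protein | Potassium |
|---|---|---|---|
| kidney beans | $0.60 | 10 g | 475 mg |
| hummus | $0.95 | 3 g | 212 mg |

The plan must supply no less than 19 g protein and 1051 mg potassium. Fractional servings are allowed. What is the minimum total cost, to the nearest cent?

The cheapest plan sits at a corner of the feasible region — with two constraints it uses at most two foods.
kidney beans only: max(19/10, 1051/475) = 2.213 servings → $1.33.
hummus only: max(19/3, 1051/212) = 6.333 servings → $6.02.
kidney beans + hummus with both tight: 1.259 servings and 2.137 servings → $2.79.
So the least-cost plan costs $1.33.

$1.33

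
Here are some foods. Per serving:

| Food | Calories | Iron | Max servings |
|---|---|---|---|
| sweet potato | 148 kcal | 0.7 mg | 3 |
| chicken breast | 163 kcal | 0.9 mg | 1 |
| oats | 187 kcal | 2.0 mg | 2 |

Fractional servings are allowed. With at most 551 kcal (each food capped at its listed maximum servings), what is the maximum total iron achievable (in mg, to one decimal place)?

Iron per kcal: oats 0.0107, chicken breast 0.005521, sweet potato 0.00473.
Take 2 servings of oats: uses 374 kcal, +4.0 mg iron (running total 4.0 mg).
Take 1 serving of chicken breast: uses 163 kcal, +0.9 mg iron (running total 4.9 mg).
Take 0.09459 servings of sweet potato: uses 14 kcal, +0.1 mg iron (running total 5.0 mg).
Greedy by best ratio exhausts the calories allowance optimally: 5.0 mg.

5.0 mg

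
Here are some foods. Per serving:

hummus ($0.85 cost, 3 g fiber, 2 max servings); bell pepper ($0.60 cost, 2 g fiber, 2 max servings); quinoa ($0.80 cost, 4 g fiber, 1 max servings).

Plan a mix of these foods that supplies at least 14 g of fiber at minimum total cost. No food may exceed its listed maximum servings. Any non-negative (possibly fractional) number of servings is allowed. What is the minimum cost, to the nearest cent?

Cost per g of fiber: quinoa $0.2000, hummus $0.2833, bell pepper $0.3000.
Take 1 serving of quinoa: +4.0 g fiber for $0.80 (total $0.80, still need 10.0 g).
Take 2 servings of hummus: +6.0 g fiber for $1.70 (total $2.50, still need 4.0 g).
Take 2 servings of bell pepper: +4.0 g fiber for $1.20 (total $3.70, still need 0.0 g).
Filling from the cheapest source first is optimal under one linear minimum: $3.70.

$3.70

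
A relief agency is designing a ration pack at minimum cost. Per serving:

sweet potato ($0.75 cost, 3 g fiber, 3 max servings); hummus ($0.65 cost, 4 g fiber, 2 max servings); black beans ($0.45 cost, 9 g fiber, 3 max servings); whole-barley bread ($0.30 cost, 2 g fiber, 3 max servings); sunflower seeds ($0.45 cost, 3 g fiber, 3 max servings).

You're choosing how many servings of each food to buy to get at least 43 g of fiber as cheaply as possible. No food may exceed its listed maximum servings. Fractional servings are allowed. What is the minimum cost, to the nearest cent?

Cost per g of fiber: black beans $0.0500, whole-barley bread $0.1500, sunflower seeds $0.1500, hummus $0.1625, sweet potato $0.2500.
Take 3 servings of black beans: +27.0 g fiber for $1.35 (total $1.35, still need 16.0 g).
Take 3 servings of whole-barley bread: +6.0 g fiber for $0.90 (total $2.25, still need 10.0 g).
Take 3 servings of sunflower seeds: +9.0 g fiber for $1.35 (total $3.60, still need 1.0 g).
Take 0.25 servings of hummus: +1.0 g fiber for $0.16 (total $3.76, still need 0.0 g).
Filling from the cheapest source first is optimal under one linear minimum: $3.76.

$3.76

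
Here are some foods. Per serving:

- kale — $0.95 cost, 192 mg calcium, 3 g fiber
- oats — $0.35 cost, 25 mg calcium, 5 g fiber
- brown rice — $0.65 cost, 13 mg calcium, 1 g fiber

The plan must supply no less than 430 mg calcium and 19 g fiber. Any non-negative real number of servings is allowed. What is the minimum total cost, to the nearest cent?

$2.73

An LP optimum is at a vertex; with two nutrient constraints at most two foods are used. Check each candidate.
kale only: max(430/192, 19/3) = 6.333 servings → $6.02.
oats only: max(430/25, 19/5) = 17.2 servings → $6.02.
brown rice only: max(430/13, 19/1) = 33.08 servings → $21.50.
kale + oats with both tight: 1.893 servings and 2.664 servings → $2.73.
kale + brown rice with both tight: 1.196 servings and 15.41 servings → $11.15.
oats + brown rice: intersection lies outside the first quadrant.
The minimum over all feasible corners is $2.73.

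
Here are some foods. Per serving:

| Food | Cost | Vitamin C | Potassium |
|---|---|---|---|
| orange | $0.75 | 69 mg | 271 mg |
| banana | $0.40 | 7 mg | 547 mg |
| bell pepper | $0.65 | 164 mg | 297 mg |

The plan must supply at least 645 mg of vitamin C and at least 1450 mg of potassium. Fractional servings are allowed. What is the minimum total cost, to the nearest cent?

orange only: max(645/69, 1450/271) = 9.348 servings → $7.01.
banana only: max(645/7, 1450/547) = 92.14 servings → $36.86.
bell pepper only: max(645/164, 1450/297) = 4.882 servings → $3.17.
orange + banana with both targets exact would need a negative amount; discard.
orange + bell pepper with both tight: 1.93 servings and 3.121 servings → $3.48.
banana + bell pepper with both tight: 0.5276 servings and 3.91 servings → $2.75.
Cheapest feasible corner: $2.75.

$2.75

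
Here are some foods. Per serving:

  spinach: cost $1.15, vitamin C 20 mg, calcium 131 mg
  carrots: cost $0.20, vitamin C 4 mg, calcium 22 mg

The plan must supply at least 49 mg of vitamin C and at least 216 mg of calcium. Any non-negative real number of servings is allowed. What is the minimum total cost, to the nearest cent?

An LP optimum is at a vertex; with two nutrient constraints at most two foods are used. Check each candidate.
spinach only: max(49/20, 216/131) = 2.45 servings → $2.82.
carrots only: max(49/4, 216/22) = 12.25 servings → $2.45.
spinach + carrots with both targets exact would need a negative amount; discard.
So the least-cost plan costs $2.45.

$2.45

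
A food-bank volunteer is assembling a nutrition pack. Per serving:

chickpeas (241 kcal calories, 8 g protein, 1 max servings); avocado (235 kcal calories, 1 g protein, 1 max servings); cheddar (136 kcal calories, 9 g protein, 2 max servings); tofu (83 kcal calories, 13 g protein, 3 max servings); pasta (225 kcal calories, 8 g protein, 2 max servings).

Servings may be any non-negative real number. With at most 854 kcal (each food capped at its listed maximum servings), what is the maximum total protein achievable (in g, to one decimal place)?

Protein per kcal: tofu 0.1566, cheddar 0.06618, pasta 0.03556, chickpeas 0.0332, avocado 0.004255.
Take 3 servings of tofu: uses 249 kcal, +39.0 g protein (running total 39.0 g).
Take 2 servings of cheddar: uses 272 kcal, +18.0 g protein (running total 57.0 g).
Take 1.48 servings of pasta: uses 333 kcal, +11.8 g protein (running total 68.8 g).
Filling greedily by protein-per-kcal is optimal for one linear limit, giving 68.8 g.

68.8 g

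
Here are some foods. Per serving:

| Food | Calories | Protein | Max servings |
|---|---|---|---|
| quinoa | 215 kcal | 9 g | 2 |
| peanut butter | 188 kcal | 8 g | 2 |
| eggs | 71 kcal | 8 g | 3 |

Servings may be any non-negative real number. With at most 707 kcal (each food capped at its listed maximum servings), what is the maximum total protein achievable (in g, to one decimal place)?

Protein per kcal: eggs 0.1127, peanut butter 0.04255, quinoa 0.04186.
Take 3 servings of eggs: uses 213 kcal, +24.0 g protein (running total 24.0 g).
Take 2 servings of peanut butter: uses 376 kcal, +16.0 g protein (running total 40.0 g).
Take 0.5488 servings of quinoa: uses 118 kcal, +4.9 g protein (running total 44.9 g).
Greedy by best ratio exhausts the calories allowance optimally: 44.9 g.

44.9 g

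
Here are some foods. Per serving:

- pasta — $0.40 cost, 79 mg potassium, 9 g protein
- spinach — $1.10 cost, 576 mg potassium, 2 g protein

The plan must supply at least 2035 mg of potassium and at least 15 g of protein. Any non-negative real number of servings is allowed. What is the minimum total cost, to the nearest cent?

$4.11

This is a tiny linear program; its minimum lies at a vertex of the feasible set. List the vertices and price them.
pasta only: max(2035/79, 15/9) = 25.76 servings → $10.30.
spinach only: max(2035/576, 15/2) = 7.5 servings → $8.25.
pasta + spinach with both tight: 0.9093 servings and 3.408 servings → $4.11.
Cheapest feasible corner: $4.11.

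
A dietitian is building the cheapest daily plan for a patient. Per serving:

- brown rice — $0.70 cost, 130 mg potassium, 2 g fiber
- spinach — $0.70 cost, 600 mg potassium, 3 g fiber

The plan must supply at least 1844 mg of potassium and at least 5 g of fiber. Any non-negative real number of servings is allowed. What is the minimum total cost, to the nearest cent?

$2.15

The cheapest plan sits at a corner of the feasible region — with two constraints it uses at most two foods.
brown rice only: max(1844/130, 5/2) = 14.18 servings → $9.93.
spinach only: max(1844/600, 5/3) = 3.073 servings → $2.15.
brown rice + spinach: the both-tight solution has a negative serving — not a feasible corner.
So the least-cost plan costs $2.15.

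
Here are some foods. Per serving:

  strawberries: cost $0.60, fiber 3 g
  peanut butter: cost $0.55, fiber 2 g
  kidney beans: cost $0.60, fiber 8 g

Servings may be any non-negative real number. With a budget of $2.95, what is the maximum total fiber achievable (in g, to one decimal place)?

Fiber per dollar: kidney beans 13.33, strawberries 5, peanut butter 3.636.
With no serving limits, spend the whole cost allowance on kidney beans: $2.95 / $0.60 × 8 g = 39.3 g.

39.3 g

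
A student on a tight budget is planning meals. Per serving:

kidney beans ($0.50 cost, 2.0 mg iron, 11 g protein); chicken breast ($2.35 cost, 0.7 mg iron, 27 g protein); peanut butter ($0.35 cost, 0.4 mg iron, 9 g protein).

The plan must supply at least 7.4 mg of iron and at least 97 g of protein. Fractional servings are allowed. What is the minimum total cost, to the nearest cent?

$3.92

Minimising a linear cost over {iron ≥ 7.4, protein ≥ 97, servings ≥ 0} — the optimum is at a vertex, using one or two foods.
kidney beans only: max(7.4/2.0, 97/11) = 8.818 servings → $4.41.
chicken breast only: max(7.4/0.7, 97/27) = 10.57 servings → $24.84.
peanut butter only: max(7.4/0.4, 97/9) = 18.5 servings → $6.47.
kidney beans + chicken breast with both tight: 2.849 servings and 2.432 servings → $7.14.
kidney beans + peanut butter with both tight: 2.044 servings and 8.279 servings → $3.92.
chicken breast + peanut butter: the both-tight solution has a negative serving — not a feasible corner.
The minimum over all feasible corners is $3.92.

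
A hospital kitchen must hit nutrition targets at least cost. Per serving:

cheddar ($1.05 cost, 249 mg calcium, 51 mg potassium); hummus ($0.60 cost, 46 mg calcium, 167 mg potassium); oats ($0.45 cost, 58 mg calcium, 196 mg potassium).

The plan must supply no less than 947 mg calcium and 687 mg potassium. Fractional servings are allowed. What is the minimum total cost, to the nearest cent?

$4.54

cheddar only: max(947/249, 687/51) = 13.47 servings → $14.14.
hummus only: max(947/46, 687/167) = 20.59 servings → $12.35.
oats only: max(947/58, 687/196) = 16.33 servings → $7.35.
cheddar + hummus with both tight: 3.225 servings and 3.129 servings → $5.26.
cheddar + oats with both tight: 3.179 servings and 2.678 servings → $4.54.
hummus + oats: intersection lies outside the first quadrant.
Cheapest feasible corner: $4.54.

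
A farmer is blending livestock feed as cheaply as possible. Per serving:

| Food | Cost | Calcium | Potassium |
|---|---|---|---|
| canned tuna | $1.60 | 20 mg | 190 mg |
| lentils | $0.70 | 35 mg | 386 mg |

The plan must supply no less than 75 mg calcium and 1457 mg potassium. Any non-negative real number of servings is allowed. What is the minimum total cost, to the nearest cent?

With two linear requirements the optimum uses one or two foods; enumerate the corners.
canned tuna only: max(75/20, 1457/190) = 7.668 servings → $12.27.
lentils only: max(75/35, 1457/386) = 3.775 servings → $2.64.
canned tuna + lentils with both targets exact would need a negative amount; discard.
So the least-cost plan costs $2.64.

$2.64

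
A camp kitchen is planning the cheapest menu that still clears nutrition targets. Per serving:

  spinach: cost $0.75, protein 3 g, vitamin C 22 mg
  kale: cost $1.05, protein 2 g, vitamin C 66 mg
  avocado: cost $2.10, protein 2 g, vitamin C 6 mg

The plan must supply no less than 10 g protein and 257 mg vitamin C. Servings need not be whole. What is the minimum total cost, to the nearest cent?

An LP optimum is at a vertex; with two nutrient constraints at most two foods are used. Check each candidate.
spinach only: max(10/3, 257/22) = 11.68 servings → $8.76.
kale only: max(10/2, 257/66) = 5 servings → $5.25.
avocado only: max(10/2, 257/6) = 42.83 servings → $89.95.
spinach + kale with both tight: 0.9481 servings and 3.578 servings → $4.47.
spinach + avocado: intersection lies outside the first quadrant.
kale + avocado with both tight: 3.783 servings and 1.217 servings → $6.53.
The minimum over all feasible corners is $4.47.

$4.47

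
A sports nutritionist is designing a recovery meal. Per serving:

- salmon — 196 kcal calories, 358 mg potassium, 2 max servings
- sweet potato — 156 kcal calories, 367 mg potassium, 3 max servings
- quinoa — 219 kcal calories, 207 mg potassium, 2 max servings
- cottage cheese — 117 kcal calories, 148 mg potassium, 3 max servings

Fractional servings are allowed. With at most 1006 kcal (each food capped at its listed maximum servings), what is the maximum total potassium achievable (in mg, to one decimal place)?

Potassium per kcal: sweet potato 2.353, salmon 1.827, cottage cheese 1.265, quinoa 0.9452.
Take 3 servings of sweet potato: uses 468 kcal, +1101.0 mg potassium (running total 1101.0 mg).
Take 2 servings of salmon: uses 392 kcal, +716.0 mg potassium (running total 1817.0 mg).
Take 1.248 servings of cottage cheese: uses 146 kcal, +184.7 mg potassium (running total 2001.7 mg).
Greedy by best ratio exhausts the calories allowance optimally: 2001.7 mg.

2001.7 mg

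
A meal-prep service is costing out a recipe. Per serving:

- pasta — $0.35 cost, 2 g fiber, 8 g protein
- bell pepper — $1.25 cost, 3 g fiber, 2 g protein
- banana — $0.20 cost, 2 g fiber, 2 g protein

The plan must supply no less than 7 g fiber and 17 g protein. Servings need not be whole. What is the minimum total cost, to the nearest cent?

$0.95

Two binding constraints pin down two serving amounts, so the optimal mix uses at most two foods. The candidates are each food alone (scaled to the tighter of fiber/protein) and each pair with both constraints tight.
pasta only: max(7/2, 17/8) = 3.5 servings → $1.23.
bell pepper only: max(7/3, 17/2) = 8.5 servings → $10.62.
banana only: max(7/2, 17/2) = 8.5 servings → $1.70.
pasta + bell pepper with both tight: 1.85 servings and 1.1 servings → $2.02.
pasta + banana with both tight: 1.667 servings and 1.833 servings → $0.95.
bell pepper + banana: intersection lies outside the first quadrant.
The minimum over all feasible corners is $0.95.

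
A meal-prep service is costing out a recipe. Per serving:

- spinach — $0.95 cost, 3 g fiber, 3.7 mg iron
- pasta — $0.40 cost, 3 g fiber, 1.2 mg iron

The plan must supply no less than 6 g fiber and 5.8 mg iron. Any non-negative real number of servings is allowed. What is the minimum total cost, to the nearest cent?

$1.55

spinach only: max(6/3, 5.8/3.7) = 2 servings → $1.90.
pasta only: max(6/3, 5.8/1.2) = 4.833 servings → $1.93.
spinach + pasta with both tight: 1.36 servings and 0.64 servings → $1.55.
Cheapest feasible corner: $1.55.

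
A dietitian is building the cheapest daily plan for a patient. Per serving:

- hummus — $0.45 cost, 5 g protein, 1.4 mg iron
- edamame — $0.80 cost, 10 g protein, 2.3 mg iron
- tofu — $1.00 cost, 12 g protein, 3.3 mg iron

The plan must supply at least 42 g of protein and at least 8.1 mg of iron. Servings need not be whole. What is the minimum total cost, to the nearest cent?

Check every corner: each single food scaled to meet both minima, and each pair solved so both constraints bind.
hummus only: max(42/5, 8.1/1.4) = 8.4 servings → $3.78.
edamame only: max(42/10, 8.1/2.3) = 4.2 servings → $3.36.
tofu only: max(42/12, 8.1/3.3) = 3.5 servings → $3.50.
hummus + edamame with both targets exact would need a negative amount; discard.
hummus + tofu: the both-tight solution has a negative serving — not a feasible corner.
edamame + tofu with both targets exact would need a negative amount; discard.
Cheapest feasible corner: $3.36.

$3.36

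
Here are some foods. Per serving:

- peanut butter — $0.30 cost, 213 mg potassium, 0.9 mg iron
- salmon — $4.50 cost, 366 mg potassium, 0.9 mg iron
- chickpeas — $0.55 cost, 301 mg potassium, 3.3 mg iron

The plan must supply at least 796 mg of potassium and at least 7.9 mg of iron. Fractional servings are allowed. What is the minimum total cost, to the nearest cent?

A basic optimal solution has at most two foods positive. Try each food alone and each pair with both targets met exactly.
peanut butter only: max(796/213, 7.9/0.9) = 8.778 servings → $2.63.
salmon only: max(796/366, 7.9/0.9) = 8.778 servings → $39.50.
chickpeas only: max(796/301, 7.9/3.3) = 2.645 servings → $1.45.
peanut butter + salmon: the both-tight solution has a negative serving — not a feasible corner.
peanut butter + chickpeas with both tight: 0.5762 servings and 2.237 servings → $1.40.
salmon + chickpeas with both tight: 0.2657 servings and 2.321 servings → $2.47.
Cheapest feasible corner: $1.40.

$1.40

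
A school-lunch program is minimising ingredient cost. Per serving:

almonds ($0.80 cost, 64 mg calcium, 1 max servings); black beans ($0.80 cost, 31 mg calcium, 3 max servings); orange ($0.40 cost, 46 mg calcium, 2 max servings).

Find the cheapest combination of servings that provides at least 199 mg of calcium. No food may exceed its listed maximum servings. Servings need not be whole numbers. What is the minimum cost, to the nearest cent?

Cost per mg of calcium: orange $0.0087, almonds $0.0125, black beans $0.0258.
Take 2 servings of orange: +92.0 mg calcium for $0.80 (total $0.80, still need 107.0 mg).
Take 1 serving of almonds: +64.0 mg calcium for $0.80 (total $1.60, still need 43.0 mg).
Take 1.387 servings of black beans: +43.0 mg calcium for $1.11 (total $2.71, still need 0.0 mg).
Filling from the cheapest source first is optimal under one linear minimum: $2.71.

$2.71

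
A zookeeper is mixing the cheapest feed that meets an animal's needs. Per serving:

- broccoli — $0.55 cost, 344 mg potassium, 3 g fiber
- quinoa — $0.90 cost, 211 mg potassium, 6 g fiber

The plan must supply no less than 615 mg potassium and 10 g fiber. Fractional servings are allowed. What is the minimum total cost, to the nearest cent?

Minimising a linear cost over {potassium ≥ 615, fiber ≥ 10, servings ≥ 0} — the optimum is at a vertex, using one or two foods.
broccoli only: max(615/344, 10/3) = 3.333 servings → $1.83.
quinoa only: max(615/211, 10/6) = 2.915 servings → $2.62.
broccoli + quinoa with both tight: 1.104 servings and 1.115 servings → $1.61.
Cheapest feasible corner: $1.61.

$1.61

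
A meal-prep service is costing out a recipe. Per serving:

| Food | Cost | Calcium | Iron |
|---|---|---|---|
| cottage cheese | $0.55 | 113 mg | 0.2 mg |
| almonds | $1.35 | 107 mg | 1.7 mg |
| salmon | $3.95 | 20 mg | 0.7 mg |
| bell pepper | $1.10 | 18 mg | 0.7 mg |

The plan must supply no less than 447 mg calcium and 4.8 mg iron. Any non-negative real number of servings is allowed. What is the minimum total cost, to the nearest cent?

$4.38

For a min-cost LP with two ≥-constraints, a basic feasible solution has at most two positive variables.
cottage cheese only: max(447/113, 4.8/0.2) = 24 servings → $13.20.
almonds only: max(447/107, 4.8/1.7) = 4.178 servings → $5.64.
salmon only: max(447/20, 4.8/0.7) = 22.35 servings → $88.28.
bell pepper only: max(447/18, 4.8/0.7) = 24.83 servings → $27.32.
cottage cheese + almonds with both tight: 1.443 servings and 2.654 servings → $4.38.
cottage cheese + salmon with both tight: 2.888 servings and 6.032 servings → $25.41.
cottage cheese + bell pepper with both tight: 3 servings and 6 servings → $8.25.
almonds + salmon with both targets exact would need a negative amount; discard.
almonds + bell pepper: the both-tight solution has a negative serving — not a feasible corner.
salmon + bell pepper with both targets exact would need a negative amount; discard.
The minimum over all feasible corners is $4.38.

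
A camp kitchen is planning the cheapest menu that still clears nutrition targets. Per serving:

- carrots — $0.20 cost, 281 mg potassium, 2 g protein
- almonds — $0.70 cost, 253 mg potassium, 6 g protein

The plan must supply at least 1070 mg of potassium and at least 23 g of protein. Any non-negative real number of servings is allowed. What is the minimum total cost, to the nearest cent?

carrots only: max(1070/281, 23/2) = 11.5 servings → $2.30.
almonds only: max(1070/253, 23/6) = 4.229 servings → $2.96.
carrots + almonds with both tight: 0.5093 servings and 3.664 servings → $2.67.
The minimum over all feasible corners is $2.30.

$2.30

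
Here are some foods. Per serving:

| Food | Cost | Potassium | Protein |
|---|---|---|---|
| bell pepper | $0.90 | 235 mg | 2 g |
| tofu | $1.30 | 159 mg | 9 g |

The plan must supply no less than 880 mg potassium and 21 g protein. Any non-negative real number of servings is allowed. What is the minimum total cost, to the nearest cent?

$4.59

Check every corner: each single food scaled to meet both minima, and each pair solved so both constraints bind.
bell pepper only: max(880/235, 21/2) = 10.5 servings → $9.45.
tofu only: max(880/159, 21/9) = 5.535 servings → $7.19.
bell pepper + tofu with both tight: 2.549 servings and 1.767 servings → $4.59.
Cheapest feasible corner: $4.59.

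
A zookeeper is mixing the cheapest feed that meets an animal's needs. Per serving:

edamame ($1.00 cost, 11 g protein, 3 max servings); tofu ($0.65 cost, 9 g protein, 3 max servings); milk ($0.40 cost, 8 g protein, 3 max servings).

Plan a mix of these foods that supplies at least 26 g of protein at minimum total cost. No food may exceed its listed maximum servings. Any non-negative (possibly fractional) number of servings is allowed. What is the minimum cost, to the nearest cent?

Cost per g of protein: milk $0.0500, tofu $0.0722, edamame $0.0909.
Take 3 servings of milk: +24.0 g protein for $1.20 (total $1.20, still need 2.0 g).
Take 0.2222 servings of tofu: +2.0 g protein for $0.14 (total $1.34, still need 0.0 g).
Greedy by cheapest-per-g is optimal for a single linear constraint, so the minimum cost is $1.34.

$1.34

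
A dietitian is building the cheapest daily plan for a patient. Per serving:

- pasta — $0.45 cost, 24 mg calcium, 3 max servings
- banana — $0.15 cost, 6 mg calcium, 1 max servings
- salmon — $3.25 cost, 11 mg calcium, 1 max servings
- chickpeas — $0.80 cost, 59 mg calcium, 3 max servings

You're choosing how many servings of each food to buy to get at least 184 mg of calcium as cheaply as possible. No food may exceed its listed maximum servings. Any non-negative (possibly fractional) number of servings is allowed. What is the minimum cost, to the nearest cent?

$2.53

Cost per mg of calcium: chickpeas $0.0136, pasta $0.0187, banana $0.0250, salmon $0.2955.
Take 3 servings of chickpeas: +177.0 mg calcium for $2.40 (total $2.40, still need 7.0 mg).
Take 0.2917 servings of pasta: +7.0 mg calcium for $0.13 (total $2.53, still need 0.0 mg).
Filling from the cheapest source first is optimal under one linear minimum: $2.53.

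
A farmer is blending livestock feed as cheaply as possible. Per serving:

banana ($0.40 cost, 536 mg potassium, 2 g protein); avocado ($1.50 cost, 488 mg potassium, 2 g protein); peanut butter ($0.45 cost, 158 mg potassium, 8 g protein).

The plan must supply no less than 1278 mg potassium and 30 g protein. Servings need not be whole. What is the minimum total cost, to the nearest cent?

Compare the cost at each extreme point of the feasible region.
banana only: max(1278/536, 30/2) = 15 servings → $6.00.
avocado only: max(1278/488, 30/2) = 15 servings → $22.50.
peanut butter only: max(1278/158, 30/8) = 8.089 servings → $3.64.
banana + avocado: intersection lies outside the first quadrant.
banana + peanut butter with both tight: 1.381 servings and 3.405 servings → $2.08.
avocado + peanut butter with both tight: 1.528 servings and 3.368 servings → $3.81.
Cheapest feasible corner: $2.08.

$2.08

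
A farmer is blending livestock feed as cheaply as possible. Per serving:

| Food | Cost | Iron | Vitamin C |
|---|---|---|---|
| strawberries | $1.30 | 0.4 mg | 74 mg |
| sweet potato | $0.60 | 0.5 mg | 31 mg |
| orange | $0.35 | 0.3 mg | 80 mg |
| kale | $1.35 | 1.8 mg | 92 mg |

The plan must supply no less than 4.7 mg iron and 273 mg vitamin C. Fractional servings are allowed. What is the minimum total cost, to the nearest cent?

This is a tiny linear program; its minimum lies at a vertex of the feasible set. List the vertices and price them.
strawberries only: max(4.7/0.4, 273/74) = 11.75 servings → $15.28.
sweet potato only: max(4.7/0.5, 273/31) = 9.4 servings → $5.64.
orange only: max(4.7/0.3, 273/80) = 15.67 servings → $5.48.
kale only: max(4.7/1.8, 273/92) = 2.967 servings → $4.01.
strawberries + sweet potato: intersection lies outside the first quadrant.
strawberries + orange: the both-tight solution has a negative serving — not a feasible corner.
strawberries + kale with both tight: 0.612 servings and 2.475 servings → $4.14.
sweet potato + orange: the both-tight solution has a negative serving — not a feasible corner.
sweet potato + kale with both tight: 6.02 servings and 0.9388 servings → $4.88.
orange + kale with both tight: 0.5069 servings and 2.527 servings → $3.59.
The minimum over all feasible corners is $3.59.

$3.59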